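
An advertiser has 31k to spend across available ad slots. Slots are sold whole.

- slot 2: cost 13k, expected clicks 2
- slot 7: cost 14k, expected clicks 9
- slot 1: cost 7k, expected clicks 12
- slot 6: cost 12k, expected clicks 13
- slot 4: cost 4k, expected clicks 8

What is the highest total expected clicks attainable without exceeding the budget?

33

slot 1 + slot 6 + slot 4: cost 7 + 12 + 4 = 23 ≤ 31, expected clicks 12 + 13 + 8 = 33.
slot 7 + slot 6 + slot 4: cost 14 + 12 + 4 = 30 ≤ 31, expected clicks 9 + 13 + 8 = 30.
slot 7 + slot 1 + slot 4: cost 14 + 7 + 4 = 25 ≤ 31, expected clicks 9 + 12 + 8 = 29.
Best is slot 1, slot 6, and slot 4 with total expected clicks 33.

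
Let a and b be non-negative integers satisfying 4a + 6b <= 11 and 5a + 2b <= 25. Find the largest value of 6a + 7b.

13

(a,b)=(1,1): 4·1+6·1=10≤11, 5·1+2·1=7≤25, objective 13.
(a,b)=(2,0): 4·2+6·0=8≤11, 5·2+2·0=10≤25, objective 12.
(a,b)=(0,1): 4·0+6·1=6≤11, 5·0+2·1=2≤25, objective 7.
(a,b)=(1,0): 4·1+6·0=4≤11, 5·1+2·0=5≤25, objective 6.
The best lattice point is (1,1), giving 13.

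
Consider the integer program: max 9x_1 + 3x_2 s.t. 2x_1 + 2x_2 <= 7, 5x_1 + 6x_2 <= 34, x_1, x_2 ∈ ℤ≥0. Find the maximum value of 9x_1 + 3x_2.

Relaxing integrality, the LP optimum is 31.50 at (x_1,x_2) = (3.5, 0), which is not an integer point.
(x_1,x_2)=(3,0): 2·3+2·0=6≤7, 5·3+6·0=15≤34, objective 27.
(x_1,x_2)=(2,1): 2·2+2·1=6≤7, 5·2+6·1=16≤34, objective 21.
(x_1,x_2)=(2,0): 2·2+2·0=4≤7, 5·2+6·0=10≤34, objective 18.
No feasible integer point exceeds 27.

27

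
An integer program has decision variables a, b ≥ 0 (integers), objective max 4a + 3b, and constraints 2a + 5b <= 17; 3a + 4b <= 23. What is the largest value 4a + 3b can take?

Relaxing integrality, the LP optimum is 30.67 at (a,b) = (7.67, 0), which is not an integer point.
(a,b)=(7,0): 2·7+5·0=14≤17, 3·7+4·0=21≤23, objective 28.
(a,b)=(6,1): 2·6+5·1=17≤17, 3·6+4·1=22≤23, objective 27.
(a,b)=(6,0): 2·6+5·0=12≤17, 3·6+4·0=18≤23, objective 24.
Maximum is 28 at (a,b)=(7,0).

28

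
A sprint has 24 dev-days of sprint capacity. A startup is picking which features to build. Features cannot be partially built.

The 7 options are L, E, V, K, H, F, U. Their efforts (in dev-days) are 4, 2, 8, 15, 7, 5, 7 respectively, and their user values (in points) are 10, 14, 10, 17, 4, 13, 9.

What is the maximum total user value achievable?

47

L + E + F + U: effort 4 + 2 + 5 + 7 = 18 ≤ 24, user value 10 + 14 + 13 + 9 = 46.
L + E + V + F: effort 4 + 2 + 8 + 5 = 19 ≤ 24, user value 10 + 14 + 10 + 13 = 47.
Best is L, E, V, and F with total user value 47.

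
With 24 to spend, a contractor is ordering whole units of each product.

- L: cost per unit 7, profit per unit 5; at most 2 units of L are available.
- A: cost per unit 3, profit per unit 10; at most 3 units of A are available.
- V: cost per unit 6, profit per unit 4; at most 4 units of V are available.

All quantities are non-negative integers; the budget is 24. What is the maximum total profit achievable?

40

This is a bounded integer knapsack.
Take 2×L and 3×A: cost 23 ≤ 24, profit 2·5 + 3·10 = 40.
A has the best ratio (10/3) and is taken to its limit of 3; remaining capacity is filled optimally with the others.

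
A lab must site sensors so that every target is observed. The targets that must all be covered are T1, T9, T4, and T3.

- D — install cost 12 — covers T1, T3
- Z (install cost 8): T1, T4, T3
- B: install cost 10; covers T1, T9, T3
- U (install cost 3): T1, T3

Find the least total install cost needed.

18

This is an integer covering problem.
The greedy cost-per-new-target heuristic would pick U, Z, and B for 21, but a cheaper cover exists.
Choose Z and B: together they cover T1, T9, T4, T3 — every target.
Total install cost: 8 + 10 = 18.
No cover costs less than 18.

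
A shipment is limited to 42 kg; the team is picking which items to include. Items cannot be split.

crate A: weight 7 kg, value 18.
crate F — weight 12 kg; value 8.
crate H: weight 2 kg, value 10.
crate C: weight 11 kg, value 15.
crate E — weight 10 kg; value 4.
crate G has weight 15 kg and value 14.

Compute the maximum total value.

Take crate A, crate H, crate C, and crate G: weight 7 + 2 + 11 + 15 = 35 ≤ 42, value 18 + 10 + 15 + 14 = 57.
No other feasible combination does better.

57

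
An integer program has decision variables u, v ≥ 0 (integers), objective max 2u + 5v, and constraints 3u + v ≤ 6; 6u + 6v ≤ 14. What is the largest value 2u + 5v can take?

(u,v)=(0,2): 3·0+1·2=2≤6, 6·0+6·2=12≤14, objective 10.
(u,v)=(1,1): 3·1+1·1=4≤6, 6·1+6·1=12≤14, objective 7.
(u,v)=(0,1): 3·0+1·1=1≤6, 6·0+6·1=6≤14, objective 5.
Maximum is 10 at (u,v)=(0,2).

10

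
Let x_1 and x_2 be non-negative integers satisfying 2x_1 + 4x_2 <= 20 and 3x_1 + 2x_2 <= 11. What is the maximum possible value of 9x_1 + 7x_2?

37

(x_1,x_2)=(1,4) is feasible, giving 37.
(x_1,x_2)=(0,5) is feasible, giving 35.
(x_1,x_2)=(1,3) is feasible, giving 30.
The best lattice point is (1,4), giving 37.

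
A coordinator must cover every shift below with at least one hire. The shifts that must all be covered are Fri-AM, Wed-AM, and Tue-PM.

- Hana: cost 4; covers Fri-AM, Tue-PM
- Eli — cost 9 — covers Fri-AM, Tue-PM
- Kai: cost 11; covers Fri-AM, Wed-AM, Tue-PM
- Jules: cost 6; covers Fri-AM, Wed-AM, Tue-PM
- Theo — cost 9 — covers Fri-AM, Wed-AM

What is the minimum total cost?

Jules alone covers Fri-AM, Wed-AM, Tue-PM — every shift.
Total cost: 6.

6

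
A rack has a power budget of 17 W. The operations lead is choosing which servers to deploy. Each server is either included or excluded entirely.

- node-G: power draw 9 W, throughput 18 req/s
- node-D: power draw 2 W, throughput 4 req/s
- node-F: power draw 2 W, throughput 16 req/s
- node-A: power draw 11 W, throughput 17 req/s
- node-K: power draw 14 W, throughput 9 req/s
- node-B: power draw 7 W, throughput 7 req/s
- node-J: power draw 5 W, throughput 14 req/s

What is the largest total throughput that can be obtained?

48

This is a 0-1 knapsack instance.
node-G + node-D + node-F: power draw 9 + 2 + 2 = 13 ≤ 17, throughput 18 + 4 + 16 = 38.
node-D + node-F + node-B + node-J: power draw 2 + 2 + 7 + 5 = 16 ≤ 17, throughput 4 + 16 + 7 + 14 = 41.
node-G + node-F + node-J: power draw 9 + 2 + 5 = 16 ≤ 17, throughput 18 + 16 + 14 = 48.
Best is node-G, node-F, and node-J with total throughput 48.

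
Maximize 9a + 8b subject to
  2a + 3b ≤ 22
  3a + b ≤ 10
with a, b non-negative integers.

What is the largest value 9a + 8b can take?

57

(a,b)=(1,6): 2·1+3·6=20≤22, 3·1+1·6=9≤10, objective 57.
(a,b)=(0,7): 2·0+3·7=21≤22, 3·0+1·7=7≤10, objective 56.
Maximum is 57 at (a,b)=(1,6).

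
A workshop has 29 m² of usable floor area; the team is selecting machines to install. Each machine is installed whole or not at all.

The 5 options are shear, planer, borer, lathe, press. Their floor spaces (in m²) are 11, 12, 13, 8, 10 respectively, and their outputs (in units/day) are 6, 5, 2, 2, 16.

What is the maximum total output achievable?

Take shear, lathe, and press: floor space 11 + 8 + 10 = 29 ≤ 29, output 6 + 2 + 16 = 24.
No other feasible combination does better.

24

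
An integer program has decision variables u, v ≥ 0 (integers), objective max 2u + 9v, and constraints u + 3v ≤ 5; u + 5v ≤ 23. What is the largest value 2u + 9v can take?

13

The continuous relaxation peaks at (0, 1.67) with value 15.00; rounding to a feasible lattice point costs some objective.
(u,v)=(2,1): 1·2+3·1=5≤5, 1·2+5·1=7≤23, objective 13.
(u,v)=(1,1): 1·1+3·1=4≤5, 1·1+5·1=6≤23, objective 11.
(u,v)=(0,1): 1·0+3·1=3≤5, 1·0+5·1=5≤23, objective 9.
(u,v)=(3,0): 1·3+3·0=3≤5, 1·3+5·0=3≤23, objective 6.
Maximum is 13 at (u,v)=(2,1).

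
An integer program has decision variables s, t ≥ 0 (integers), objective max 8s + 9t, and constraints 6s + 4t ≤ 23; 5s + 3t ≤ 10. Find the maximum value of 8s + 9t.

(s,t)=(0,3): 6·0+4·3=12≤23, 5·0+3·3=9≤10, objective 27.
(s,t)=(0,2): 6·0+4·2=8≤23, 5·0+3·2=6≤10, objective 18.
Maximum is 27 at (s,t)=(0,3).

27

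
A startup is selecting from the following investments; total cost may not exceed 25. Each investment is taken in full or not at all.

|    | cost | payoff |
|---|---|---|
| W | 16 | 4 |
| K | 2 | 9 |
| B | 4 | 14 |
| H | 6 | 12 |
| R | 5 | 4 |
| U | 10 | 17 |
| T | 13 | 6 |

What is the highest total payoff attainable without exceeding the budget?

K + B + R + U: cost 2 + 4 + 5 + 10 = 21 ≤ 25, payoff 9 + 14 + 4 + 17 = 44.
K + B + H + U: cost 2 + 4 + 6 + 10 = 22 ≤ 25, payoff 9 + 14 + 12 + 17 = 52.
B + H + R + U: cost 4 + 6 + 5 + 10 = 25 ≤ 25, payoff 14 + 12 + 4 + 17 = 47.
Best is K, B, H, and U with total payoff 52.

52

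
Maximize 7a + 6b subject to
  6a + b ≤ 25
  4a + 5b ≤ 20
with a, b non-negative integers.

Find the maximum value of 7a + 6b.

28

The continuous relaxation peaks at (4.04, 0.769) with value 32.88; rounding to a feasible lattice point costs some objective.
(a,b)=(4,0): 6·4+1·0=24≤25, 4·4+5·0=16≤20, objective 28.
(a,b)=(3,1): 6·3+1·1=19≤25, 4·3+5·1=17≤20, objective 27.
Maximum is 28 at (a,b)=(4,0).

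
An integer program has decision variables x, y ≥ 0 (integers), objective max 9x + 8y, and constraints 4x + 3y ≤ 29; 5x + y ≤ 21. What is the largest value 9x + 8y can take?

(x,y)=(2,7): 4·2+3·7=29≤29, 5·2+1·7=17≤21, objective 74.
(x,y)=(1,8): 4·1+3·8=28≤29, 5·1+1·8=13≤21, objective 73.
The best lattice point is (2,7), giving 74.

74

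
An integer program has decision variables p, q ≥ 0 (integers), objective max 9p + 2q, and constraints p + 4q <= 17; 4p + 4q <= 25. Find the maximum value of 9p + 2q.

54

The continuous relaxation peaks at (6.25, 0) with value 56.25; rounding to a feasible lattice point costs some objective.
(p,q)=(6,0): 1·6+4·0=6≤17, 4·6+4·0=24≤25, objective 54.
(p,q)=(5,1): 1·5+4·1=9≤17, 4·5+4·1=24≤25, objective 47.
(p,q)=(5,0): 1·5+4·0=5≤17, 4·5+4·0=20≤25, objective 45.
No feasible integer point exceeds 54.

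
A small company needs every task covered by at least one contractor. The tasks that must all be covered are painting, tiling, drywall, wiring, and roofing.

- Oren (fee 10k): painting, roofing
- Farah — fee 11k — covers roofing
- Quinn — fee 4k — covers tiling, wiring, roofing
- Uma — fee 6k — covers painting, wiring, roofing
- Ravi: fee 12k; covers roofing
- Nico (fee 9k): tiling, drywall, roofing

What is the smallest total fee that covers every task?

15

The greedy cost-per-new-task heuristic would pick Quinn, Uma, and Nico for 19, but a cheaper cover exists.
Choose Uma and Nico: together they cover painting, tiling, drywall, wiring, roofing — every task.
Total fee: 6 + 9 = 15.
No cover costs less than 15.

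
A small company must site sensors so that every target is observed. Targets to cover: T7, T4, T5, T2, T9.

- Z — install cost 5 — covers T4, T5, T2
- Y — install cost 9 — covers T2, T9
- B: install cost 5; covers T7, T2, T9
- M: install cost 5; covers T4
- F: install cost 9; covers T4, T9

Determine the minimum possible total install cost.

Choose Z and B: together they cover T7, T4, T5, T2, T9 — every target.
Total install cost: 5 + 5 = 10.
No cover costs less than 10.

10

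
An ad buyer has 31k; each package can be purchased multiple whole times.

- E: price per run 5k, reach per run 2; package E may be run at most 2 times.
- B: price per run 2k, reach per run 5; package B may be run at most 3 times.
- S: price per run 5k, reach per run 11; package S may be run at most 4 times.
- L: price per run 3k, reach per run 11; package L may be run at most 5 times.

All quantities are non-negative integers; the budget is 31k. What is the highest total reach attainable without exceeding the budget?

92

L has the best ratio (11/3); taking only L gives at most 5×11 = 55 (stopped by the supply cap of 5).
Mixing does better — 3×B, 2×S, and 5×L: price 31 ≤ 31, reach 3·5 + 2·11 + 5·11 = 92.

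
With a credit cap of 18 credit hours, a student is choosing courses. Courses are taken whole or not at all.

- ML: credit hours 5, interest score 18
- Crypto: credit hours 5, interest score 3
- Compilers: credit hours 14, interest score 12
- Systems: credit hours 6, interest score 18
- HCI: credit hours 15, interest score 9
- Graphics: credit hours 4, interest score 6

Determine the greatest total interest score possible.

42

Take ML, Systems, and Graphics: credit hours 5 + 6 + 4 = 15 ≤ 18, interest score 18 + 18 + 6 = 42.
No other feasible combination does better.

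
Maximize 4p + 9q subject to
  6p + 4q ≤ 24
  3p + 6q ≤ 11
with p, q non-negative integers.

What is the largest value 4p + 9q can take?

Relaxing integrality, the LP optimum is 16.50 at (p,q) = (0, 1.83), which is not an integer point.
(p,q)=(1,1): 6·1+4·1=10≤24, 3·1+6·1=9≤11, objective 13.
(p,q)=(0,1): 6·0+4·1=4≤24, 3·0+6·1=6≤11, objective 9.
(p,q)=(2,0): 6·2+4·0=12≤24, 3·2+6·0=6≤11, objective 8.
Maximum is 13 at (p,q)=(1,1).

13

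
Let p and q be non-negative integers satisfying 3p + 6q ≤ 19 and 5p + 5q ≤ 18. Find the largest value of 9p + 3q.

(p,q)=(3,0) is feasible, giving 27.
(p,q)=(2,1) is feasible, giving 21.
(p,q)=(2,0) is feasible, giving 18.
Maximum is 27 at (p,q)=(3,0).

27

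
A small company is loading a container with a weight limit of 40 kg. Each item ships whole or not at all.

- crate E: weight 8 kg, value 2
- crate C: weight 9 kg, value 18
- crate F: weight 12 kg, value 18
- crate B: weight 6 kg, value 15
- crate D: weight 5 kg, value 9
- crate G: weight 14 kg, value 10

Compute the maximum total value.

crate E + crate C + crate F + crate B + crate D: weight 8 + 9 + 12 + 6 + 5 = 40 ≤ 40, value 2 + 18 + 18 + 15 + 9 = 62.
crate C + crate F + crate B + crate D: weight 9 + 12 + 6 + 5 = 32 ≤ 40, value 18 + 18 + 15 + 9 = 60.
Best is crate E, crate C, crate F, crate B, and crate D with total value 62.

62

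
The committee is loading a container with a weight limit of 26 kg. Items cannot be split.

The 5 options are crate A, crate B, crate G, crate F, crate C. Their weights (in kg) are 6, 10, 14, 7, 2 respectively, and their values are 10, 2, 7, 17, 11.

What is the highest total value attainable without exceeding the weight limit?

40

Take crate A, crate B, crate F, and crate C: weight 6 + 10 + 7 + 2 = 25 ≤ 26, value 10 + 2 + 17 + 11 = 40.
No other feasible combination does better.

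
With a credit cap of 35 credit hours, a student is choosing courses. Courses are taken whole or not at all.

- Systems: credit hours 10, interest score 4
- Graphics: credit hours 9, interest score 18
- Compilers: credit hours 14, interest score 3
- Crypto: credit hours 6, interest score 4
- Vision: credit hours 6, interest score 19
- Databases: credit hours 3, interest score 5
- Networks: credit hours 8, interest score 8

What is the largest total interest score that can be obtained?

Take Graphics, Crypto, Vision, Databases, and Networks: credit hours 9 + 6 + 6 + 3 + 8 = 32 ≤ 35, interest score 18 + 4 + 19 + 5 + 8 = 54.
No other feasible combination does better.

54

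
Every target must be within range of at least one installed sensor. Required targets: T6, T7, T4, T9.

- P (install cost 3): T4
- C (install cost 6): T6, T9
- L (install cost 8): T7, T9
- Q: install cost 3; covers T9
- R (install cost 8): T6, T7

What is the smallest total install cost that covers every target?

14

The greedy cost-per-new-target heuristic would pick P, C, and L for 17, but a cheaper cover exists.
Choose P, Q, and R: together they cover T6, T7, T4, T9 — every target.
Total install cost: 3 + 3 + 8 = 14.
No cover costs less than 14.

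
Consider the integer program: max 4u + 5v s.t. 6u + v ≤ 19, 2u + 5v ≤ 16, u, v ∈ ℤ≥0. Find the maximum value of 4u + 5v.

18

(u,v)=(2,2): 6·2+1·2=14≤19, 2·2+5·2=14≤16, objective 18.
(u,v)=(3,1): 6·3+1·1=19≤19, 2·3+5·1=11≤16, objective 17.
Maximum is 18 at (u,v)=(2,2).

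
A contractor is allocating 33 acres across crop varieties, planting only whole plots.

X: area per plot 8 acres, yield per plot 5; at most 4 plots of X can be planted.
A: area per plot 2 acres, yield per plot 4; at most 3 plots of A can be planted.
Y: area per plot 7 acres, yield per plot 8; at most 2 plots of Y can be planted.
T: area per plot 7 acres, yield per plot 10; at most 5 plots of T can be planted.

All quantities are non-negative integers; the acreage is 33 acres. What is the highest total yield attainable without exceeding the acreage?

2×A, 1×Y, and 3×T: area 32 ≤ 33, yield 2·4 + 1·8 + 3·10 = 46.
2×A and 4×T: area 32 ≤ 33, yield 2·4 + 4·10 = 48.
Best is 48.

48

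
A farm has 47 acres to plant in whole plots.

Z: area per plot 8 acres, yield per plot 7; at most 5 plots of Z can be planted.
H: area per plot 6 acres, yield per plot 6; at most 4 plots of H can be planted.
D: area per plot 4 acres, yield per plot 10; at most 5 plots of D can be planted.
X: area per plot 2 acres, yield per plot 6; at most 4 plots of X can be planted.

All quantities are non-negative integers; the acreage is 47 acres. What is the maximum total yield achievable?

92

2×Z, 5×D, and 4×X: area 44 ≤ 47, yield 2·7 + 5·10 + 4·6 = 88.
3×H, 5×D, and 4×X: area 46 ≤ 47, yield 3·6 + 5·10 + 4·6 = 92.
Best is 92.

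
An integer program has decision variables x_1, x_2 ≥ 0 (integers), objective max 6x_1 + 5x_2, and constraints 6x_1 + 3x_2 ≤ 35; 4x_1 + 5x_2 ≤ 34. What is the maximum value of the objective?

Relaxing integrality, the LP optimum is 42.11 at (x_1,x_2) = (4.06, 3.56), which is not an integer point.
(x_1,x_2)=(4,3): 6·4+3·3=33≤35, 4·4+5·3=31≤34, objective 39.
(x_1,x_2)=(3,4): 6·3+3·4=30≤35, 4·3+5·4=32≤34, objective 38.
(x_1,x_2)=(4,2): 6·4+3·2=30≤35, 4·4+5·2=26≤34, objective 34.
No feasible integer point exceeds 39.

39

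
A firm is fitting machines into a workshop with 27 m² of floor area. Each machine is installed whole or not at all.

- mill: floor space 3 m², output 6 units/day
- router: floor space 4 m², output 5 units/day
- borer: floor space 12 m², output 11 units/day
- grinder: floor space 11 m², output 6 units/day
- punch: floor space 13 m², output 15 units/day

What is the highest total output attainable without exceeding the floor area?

Take mill, grinder, and punch: floor space 3 + 11 + 13 = 27 ≤ 27, output 6 + 6 + 15 = 27.
No other feasible combination does better.

27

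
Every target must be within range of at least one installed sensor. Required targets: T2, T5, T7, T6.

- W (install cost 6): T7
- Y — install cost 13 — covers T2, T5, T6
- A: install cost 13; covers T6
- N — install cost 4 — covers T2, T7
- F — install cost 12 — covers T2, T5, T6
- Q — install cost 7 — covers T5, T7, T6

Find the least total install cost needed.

11

Choose N and Q: together they cover T2, T5, T7, T6 — every target.
Total install cost: 4 + 7 = 11.
No cover costs less than 11.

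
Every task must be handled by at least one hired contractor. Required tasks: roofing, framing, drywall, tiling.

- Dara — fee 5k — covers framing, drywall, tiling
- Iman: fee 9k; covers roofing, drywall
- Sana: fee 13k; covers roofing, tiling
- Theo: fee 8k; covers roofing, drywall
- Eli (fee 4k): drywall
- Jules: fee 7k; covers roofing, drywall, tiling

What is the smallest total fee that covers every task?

12

Choose Dara and Jules: together they cover roofing, framing, drywall, tiling — every task.
Total fee: 5 + 7 = 12.
No cover costs less than 12.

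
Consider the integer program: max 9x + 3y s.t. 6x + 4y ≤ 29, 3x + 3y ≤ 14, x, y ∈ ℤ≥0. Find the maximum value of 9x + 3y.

(x,y)=(4,0) is feasible, giving 36.
(x,y)=(3,1) is feasible, giving 30.
(x,y)=(3,0) is feasible, giving 27.
Maximum is 36 at (x,y)=(4,0).

36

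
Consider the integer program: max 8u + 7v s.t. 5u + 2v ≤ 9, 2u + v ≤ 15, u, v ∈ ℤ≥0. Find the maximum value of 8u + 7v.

28

Relaxing integrality, the LP optimum is 31.50 at (u,v) = (0, 4.5), which is not an integer point.
(u,v)=(0,4): 5·0+2·4=8≤9, 2·0+1·4=4≤15, objective 28.
(u,v)=(0,3): 5·0+2·3=6≤9, 2·0+1·3=3≤15, objective 21.
No feasible integer point exceeds 28.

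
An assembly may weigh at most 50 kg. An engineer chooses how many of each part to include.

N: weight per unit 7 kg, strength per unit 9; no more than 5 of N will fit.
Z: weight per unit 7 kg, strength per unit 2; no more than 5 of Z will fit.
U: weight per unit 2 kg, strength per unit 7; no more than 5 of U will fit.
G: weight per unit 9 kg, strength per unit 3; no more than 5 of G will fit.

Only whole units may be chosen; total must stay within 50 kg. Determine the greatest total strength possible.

Take 5×N and 5×U: weight 45 ≤ 50, strength 5·9 + 5·7 = 80.
U has the best ratio (7/2) and is taken to its limit of 5; remaining capacity is filled optimally with the others.

80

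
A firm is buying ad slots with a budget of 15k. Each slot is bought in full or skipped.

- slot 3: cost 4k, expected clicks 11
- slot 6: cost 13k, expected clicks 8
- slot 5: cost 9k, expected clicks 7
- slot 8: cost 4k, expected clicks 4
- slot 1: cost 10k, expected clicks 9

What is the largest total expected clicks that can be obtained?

20

slot 3 + slot 1: cost 4 + 10 = 14 ≤ 15, expected clicks 11 + 9 = 20.
slot 3 + slot 8: cost 4 + 4 = 8 ≤ 15, expected clicks 11 + 4 = 15.
slot 3 + slot 5: cost 4 + 9 = 13 ≤ 15, expected clicks 11 + 7 = 18.
Best is slot 3 and slot 1 with total expected clicks 20.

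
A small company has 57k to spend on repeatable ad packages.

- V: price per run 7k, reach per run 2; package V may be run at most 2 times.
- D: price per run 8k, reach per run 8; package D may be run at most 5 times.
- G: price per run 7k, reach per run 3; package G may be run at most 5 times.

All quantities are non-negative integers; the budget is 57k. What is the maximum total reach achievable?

46

This is a bounded integer knapsack.
5×D and 2×G: price 54 ≤ 57, reach 5·8 + 2·3 = 46.
1×V, 5×D, and 1×G: price 54 ≤ 57, reach 1·2 + 5·8 + 1·3 = 45.
Best is 46.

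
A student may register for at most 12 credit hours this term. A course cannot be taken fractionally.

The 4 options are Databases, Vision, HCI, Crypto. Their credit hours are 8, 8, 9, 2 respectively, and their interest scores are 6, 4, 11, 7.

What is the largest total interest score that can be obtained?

18

Treat it as a binary knapsack problem.
Allowing fractional choices, the relaxed optimum would be about 18.8, but courses are indivisible.
HCI + Crypto: credit hours 9 + 2 = 11 ≤ 12, interest score 11 + 7 = 18.
Databases + Crypto: credit hours 8 + 2 = 10 ≤ 12, interest score 6 + 7 = 13.
Best is HCI and Crypto with total interest score 18.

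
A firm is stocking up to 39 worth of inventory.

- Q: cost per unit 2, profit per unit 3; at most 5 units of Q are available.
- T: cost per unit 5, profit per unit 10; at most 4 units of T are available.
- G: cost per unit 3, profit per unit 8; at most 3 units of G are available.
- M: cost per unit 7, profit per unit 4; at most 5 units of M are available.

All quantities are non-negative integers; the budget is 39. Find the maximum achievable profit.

Take 5×Q, 4×T, and 3×G: cost 39 ≤ 39, profit 5·3 + 4·10 + 3·8 = 79.
G has the best ratio (8/3) and is taken to its limit of 3; remaining capacity is filled optimally with the others.

79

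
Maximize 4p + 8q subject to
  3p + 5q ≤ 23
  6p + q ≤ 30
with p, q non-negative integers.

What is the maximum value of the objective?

36

Relaxing integrality, the LP optimum is 36.80 at (p,q) = (0, 4.6), which is not an integer point.
(p,q)=(1,4): 3·1+5·4=23≤23, 6·1+1·4=10≤30, objective 36.
(p,q)=(0,4): 3·0+5·4=20≤23, 6·0+1·4=4≤30, objective 32.
Maximum is 36 at (p,q)=(1,4).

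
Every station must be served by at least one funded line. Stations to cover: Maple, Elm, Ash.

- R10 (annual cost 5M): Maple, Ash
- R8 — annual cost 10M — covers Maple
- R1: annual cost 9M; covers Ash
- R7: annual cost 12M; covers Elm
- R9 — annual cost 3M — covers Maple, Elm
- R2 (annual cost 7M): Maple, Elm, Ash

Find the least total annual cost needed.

R2 alone covers Maple, Elm, Ash — every station.
Total annual cost: 7.

7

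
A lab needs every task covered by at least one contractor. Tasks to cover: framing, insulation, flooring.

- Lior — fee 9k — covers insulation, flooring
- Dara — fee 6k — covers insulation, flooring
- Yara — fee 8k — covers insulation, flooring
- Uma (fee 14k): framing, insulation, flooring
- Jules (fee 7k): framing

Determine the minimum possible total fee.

13

Choose Dara and Jules: together they cover framing, insulation, flooring — every task.
Total fee: 6 + 7 = 13.
No cover costs less than 13.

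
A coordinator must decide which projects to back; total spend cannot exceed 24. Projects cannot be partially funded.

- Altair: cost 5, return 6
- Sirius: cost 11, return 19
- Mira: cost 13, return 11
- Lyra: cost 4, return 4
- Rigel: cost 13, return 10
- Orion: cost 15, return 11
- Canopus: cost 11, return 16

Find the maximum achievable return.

35

This is an integer program with binary decision variables.
Take Sirius and Canopus: cost 11 + 11 = 22 ≤ 24, return 19 + 16 = 35.
No other feasible combination does better.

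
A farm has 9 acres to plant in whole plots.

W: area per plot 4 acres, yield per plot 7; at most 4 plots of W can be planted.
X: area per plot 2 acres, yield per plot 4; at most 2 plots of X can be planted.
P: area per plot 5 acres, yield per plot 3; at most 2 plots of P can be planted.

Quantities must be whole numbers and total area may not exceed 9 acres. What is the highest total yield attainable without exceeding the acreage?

15

X has the best ratio (4/2); taking only X gives at most 2×4 = 8 (stopped by the supply cap of 2).
Mixing does better — 1×W and 2×X: area 8 ≤ 9, yield 1·7 + 2·4 = 15.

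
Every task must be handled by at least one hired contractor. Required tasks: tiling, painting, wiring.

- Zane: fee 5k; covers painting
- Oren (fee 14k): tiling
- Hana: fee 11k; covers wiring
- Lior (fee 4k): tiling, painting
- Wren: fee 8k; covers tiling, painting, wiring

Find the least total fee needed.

This is an integer covering problem.
The greedy cost-per-new-task heuristic would pick Lior and Wren for 12, but a cheaper cover exists.
Wren alone covers tiling, painting, wiring — every task.
Total fee: 8.
No cover costs less than 8.

8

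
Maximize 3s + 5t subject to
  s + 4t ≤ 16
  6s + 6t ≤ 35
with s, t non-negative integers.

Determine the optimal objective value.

(s,t)=(2,3): 1·2+4·3=14≤16, 6·2+6·3=30≤35, objective 21.
(s,t)=(3,2): 1·3+4·2=11≤16, 6·3+6·2=30≤35, objective 19.
Maximum is 21 at (s,t)=(2,3).

21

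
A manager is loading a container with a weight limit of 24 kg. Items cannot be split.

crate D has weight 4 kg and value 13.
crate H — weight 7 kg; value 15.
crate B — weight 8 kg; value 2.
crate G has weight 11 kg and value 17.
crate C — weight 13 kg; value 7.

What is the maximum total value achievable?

This is a 0-1 knapsack instance.
Take crate D, crate H, and crate G: weight 4 + 7 + 11 = 22 ≤ 24, value 13 + 15 + 17 = 45.
No other feasible combination does better.

45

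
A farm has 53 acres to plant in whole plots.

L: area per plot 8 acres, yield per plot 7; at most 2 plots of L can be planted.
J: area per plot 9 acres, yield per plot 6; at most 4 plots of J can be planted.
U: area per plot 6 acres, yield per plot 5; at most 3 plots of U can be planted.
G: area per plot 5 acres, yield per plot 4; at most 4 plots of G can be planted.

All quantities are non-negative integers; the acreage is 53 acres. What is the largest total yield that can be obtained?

This is a bounded integer knapsack.
L has the best ratio (7/8); taking only L gives at most 2×7 = 14 (stopped by the supply cap of 2).
Mixing does better — 2×L, 1×J, 3×U, and 2×G: area 53 ≤ 53, yield 2·7 + 1·6 + 3·5 + 2·4 = 43.

43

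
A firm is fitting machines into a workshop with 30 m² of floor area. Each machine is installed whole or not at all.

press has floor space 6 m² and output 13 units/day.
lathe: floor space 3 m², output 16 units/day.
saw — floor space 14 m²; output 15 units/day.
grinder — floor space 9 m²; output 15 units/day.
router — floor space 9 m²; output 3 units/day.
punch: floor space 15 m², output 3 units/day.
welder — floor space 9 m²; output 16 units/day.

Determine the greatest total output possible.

60

This is an integer program with binary decision variables.
Allowing fractional choices, the relaxed optimum would be about 63.2, but machines are indivisible.
press + lathe + grinder + welder: floor space 6 + 3 + 9 + 9 = 27 ≤ 30, output 13 + 16 + 15 + 16 = 60.
press + lathe + router + welder: floor space 6 + 3 + 9 + 9 = 27 ≤ 30, output 13 + 16 + 3 + 16 = 48.
lathe + grinder + router + welder: floor space 3 + 9 + 9 + 9 = 30 ≤ 30, output 16 + 15 + 3 + 16 = 50.
Best is press, lathe, grinder, and welder with total output 60.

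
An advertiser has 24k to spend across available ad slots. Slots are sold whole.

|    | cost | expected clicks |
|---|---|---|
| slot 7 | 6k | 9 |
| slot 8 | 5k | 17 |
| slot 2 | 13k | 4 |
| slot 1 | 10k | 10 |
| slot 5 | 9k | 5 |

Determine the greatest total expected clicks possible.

36

Allowing fractional choices, the relaxed optimum would be about 37.7, but ad slots are indivisible.
slot 8 + slot 1 + slot 5: cost 5 + 10 + 9 = 24 ≤ 24, expected clicks 17 + 10 + 5 = 32.
slot 7 + slot 8 + slot 5: cost 6 + 5 + 9 = 20 ≤ 24, expected clicks 9 + 17 + 5 = 31.
slot 7 + slot 8 + slot 1: cost 6 + 5 + 10 = 21 ≤ 24, expected clicks 9 + 17 + 10 = 36.
Best is slot 7, slot 8, and slot 1 with total expected clicks 36.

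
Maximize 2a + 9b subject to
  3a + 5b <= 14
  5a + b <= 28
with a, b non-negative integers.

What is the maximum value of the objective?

20

(a,b)=(1,2): 3·1+5·2=13≤14, 5·1+1·2=7≤28, objective 20.
(a,b)=(0,2): 3·0+5·2=10≤14, 5·0+1·2=2≤28, objective 18.
(a,b)=(2,1): 3·2+5·1=11≤14, 5·2+1·1=11≤28, objective 13.
The best lattice point is (1,2), giving 20.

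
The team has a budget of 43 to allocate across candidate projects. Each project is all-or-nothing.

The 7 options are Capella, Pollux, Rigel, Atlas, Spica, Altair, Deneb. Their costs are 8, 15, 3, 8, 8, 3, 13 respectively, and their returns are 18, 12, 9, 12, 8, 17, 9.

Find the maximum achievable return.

Treat it as a binary knapsack problem.
Allowing fractional choices, the relaxed optimum would be about 74.4, but projects are indivisible.
Capella + Pollux + Atlas + Spica + Altair: cost 8 + 15 + 8 + 8 + 3 = 42 ≤ 43, return 18 + 12 + 12 + 8 + 17 = 67.
Capella + Rigel + Atlas + Spica + Altair + Deneb: cost 8 + 3 + 8 + 8 + 3 + 13 = 43 ≤ 43, return 18 + 9 + 12 + 8 + 17 + 9 = 73.
Capella + Pollux + Rigel + Atlas + Altair: cost 8 + 15 + 3 + 8 + 3 = 37 ≤ 43, return 18 + 12 + 9 + 12 + 17 = 68.
Best is Capella, Rigel, Atlas, Spica, Altair, and Deneb with total return 73.

73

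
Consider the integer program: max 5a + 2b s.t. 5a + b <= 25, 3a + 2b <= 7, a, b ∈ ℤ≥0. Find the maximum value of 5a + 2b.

(a,b)=(2,0): 5·2+1·0=10≤25, 3·2+2·0=6≤7, objective 10.
(a,b)=(1,1): 5·1+1·1=6≤25, 3·1+2·1=5≤7, objective 7.
The best lattice point is (2,0), giving 10.

10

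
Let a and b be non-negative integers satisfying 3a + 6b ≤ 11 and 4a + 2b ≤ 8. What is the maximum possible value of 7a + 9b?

16

Relaxing integrality, the LP optimum is 20.11 at (a,b) = (1.44, 1.11), which is not an integer point.
(a,b)=(1,1): 3·1+6·1=9≤11, 4·1+2·1=6≤8, objective 16.
(a,b)=(2,0): 3·2+6·0=6≤11, 4·2+2·0=8≤8, objective 14.
(a,b)=(0,1): 3·0+6·1=6≤11, 4·0+2·1=2≤8, objective 9.
(a,b)=(1,0): 3·1+6·0=3≤11, 4·1+2·0=4≤8, objective 7.
Maximum is 16 at (a,b)=(1,1).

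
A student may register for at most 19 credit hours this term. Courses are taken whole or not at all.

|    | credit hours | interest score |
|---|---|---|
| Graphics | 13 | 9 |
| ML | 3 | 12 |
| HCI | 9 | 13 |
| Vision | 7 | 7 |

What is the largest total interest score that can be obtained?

32

ML + HCI + Vision: credit hours 3 + 9 + 7 = 19 ≤ 19, interest score 12 + 13 + 7 = 32.
ML + HCI: credit hours 3 + 9 = 12 ≤ 19, interest score 12 + 13 = 25.
Graphics + ML: credit hours 13 + 3 = 16 ≤ 19, interest score 9 + 12 = 21.
Best is ML, HCI, and Vision with total interest score 32.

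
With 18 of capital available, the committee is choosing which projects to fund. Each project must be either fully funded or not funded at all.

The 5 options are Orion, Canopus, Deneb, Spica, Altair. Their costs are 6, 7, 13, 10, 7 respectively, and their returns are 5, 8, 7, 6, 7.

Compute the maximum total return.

Allowing fractional choices, the relaxed optimum would be about 18.3, but projects are indivisible.
Canopus + Spica: cost 7 + 10 = 17 ≤ 18, return 8 + 6 = 14.
Canopus + Altair: cost 7 + 7 = 14 ≤ 18, return 8 + 7 = 15.
Orion + Canopus: cost 6 + 7 = 13 ≤ 18, return 5 + 8 = 13.
Best is Canopus and Altair with total return 15.

15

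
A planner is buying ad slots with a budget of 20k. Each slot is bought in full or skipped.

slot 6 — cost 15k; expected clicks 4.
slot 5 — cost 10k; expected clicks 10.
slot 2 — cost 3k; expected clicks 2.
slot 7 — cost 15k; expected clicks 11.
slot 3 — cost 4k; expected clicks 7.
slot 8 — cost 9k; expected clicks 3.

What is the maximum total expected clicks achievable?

Take slot 5, slot 2, and slot 3: cost 10 + 3 + 4 = 17 ≤ 20, expected clicks 10 + 2 + 7 = 19.
No other feasible combination does better.

19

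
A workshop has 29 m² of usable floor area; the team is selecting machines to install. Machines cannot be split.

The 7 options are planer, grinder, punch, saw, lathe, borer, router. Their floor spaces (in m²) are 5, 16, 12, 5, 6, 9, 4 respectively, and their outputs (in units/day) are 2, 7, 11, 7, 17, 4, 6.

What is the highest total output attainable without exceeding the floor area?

41

Take punch, saw, lathe, and router: floor space 12 + 5 + 6 + 4 = 27 ≤ 29, output 11 + 7 + 17 + 6 = 41.
No other feasible combination does better.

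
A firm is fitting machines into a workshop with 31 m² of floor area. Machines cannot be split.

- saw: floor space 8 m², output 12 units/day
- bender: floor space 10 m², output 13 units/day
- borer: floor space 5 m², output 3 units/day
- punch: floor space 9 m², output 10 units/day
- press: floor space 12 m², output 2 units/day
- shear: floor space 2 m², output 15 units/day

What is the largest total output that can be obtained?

50

Allowing fractional choices, the relaxed optimum would be about 51.2, but machines are indivisible.
saw + bender + borer + shear: floor space 8 + 10 + 5 + 2 = 25 ≤ 31, output 12 + 13 + 3 + 15 = 43.
bender + borer + punch + shear: floor space 10 + 5 + 9 + 2 = 26 ≤ 31, output 13 + 3 + 10 + 15 = 41.
saw + bender + punch + shear: floor space 8 + 10 + 9 + 2 = 29 ≤ 31, output 12 + 13 + 10 + 15 = 50.
Best is saw, bender, punch, and shear with total output 50.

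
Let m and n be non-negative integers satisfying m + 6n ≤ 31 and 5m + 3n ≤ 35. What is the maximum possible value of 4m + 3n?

The continuous relaxation peaks at (4.33, 4.44) with value 30.67; rounding to a feasible lattice point costs some objective.
(m,n)=(5,3): 1·5+6·3=23≤31, 5·5+3·3=34≤35, objective 29.
(m,n)=(4,4): 1·4+6·4=28≤31, 5·4+3·4=32≤35, objective 28.
(m,n)=(5,2): 1·5+6·2=17≤31, 5·5+3·2=31≤35, objective 26.
(m,n)=(4,3): 1·4+6·3=22≤31, 5·4+3·3=29≤35, objective 25.
The best lattice point is (5,3), giving 29.

29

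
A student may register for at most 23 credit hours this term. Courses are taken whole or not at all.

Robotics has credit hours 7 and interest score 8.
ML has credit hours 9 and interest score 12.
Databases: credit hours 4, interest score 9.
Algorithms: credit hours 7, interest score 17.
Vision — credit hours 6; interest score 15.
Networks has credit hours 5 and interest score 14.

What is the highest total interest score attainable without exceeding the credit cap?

Robotics + Databases + Algorithms + Networks: credit hours 7 + 4 + 7 + 5 = 23 ≤ 23, interest score 8 + 9 + 17 + 14 = 48.
Databases + Algorithms + Vision + Networks: credit hours 4 + 7 + 6 + 5 = 22 ≤ 23, interest score 9 + 17 + 15 + 14 = 55.
Algorithms + Vision + Networks: credit hours 7 + 6 + 5 = 18 ≤ 23, interest score 17 + 15 + 14 = 46.
Best is Databases, Algorithms, Vision, and Networks with total interest score 55.

55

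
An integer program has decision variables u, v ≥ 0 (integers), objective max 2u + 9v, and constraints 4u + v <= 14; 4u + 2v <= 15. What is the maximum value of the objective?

Relaxing integrality, the LP optimum is 67.50 at (u,v) = (0, 7.5), which is not an integer point.
(u,v)=(0,7): 4·0+1·7=7≤14, 4·0+2·7=14≤15, objective 63.
(u,v)=(0,6): 4·0+1·6=6≤14, 4·0+2·6=12≤15, objective 54.
The best lattice point is (0,7), giving 63.

63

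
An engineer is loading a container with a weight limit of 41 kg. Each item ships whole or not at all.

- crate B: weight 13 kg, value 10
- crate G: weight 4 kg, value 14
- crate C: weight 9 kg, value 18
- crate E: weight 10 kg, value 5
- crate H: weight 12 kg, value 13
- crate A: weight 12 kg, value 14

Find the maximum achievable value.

This is an integer program with binary decision variables.
crate B + crate G + crate C + crate A: weight 13 + 4 + 9 + 12 = 38 ≤ 41, value 10 + 14 + 18 + 14 = 56.
crate B + crate G + crate C + crate H: weight 13 + 4 + 9 + 12 = 38 ≤ 41, value 10 + 14 + 18 + 13 = 55.
crate G + crate C + crate H + crate A: weight 4 + 9 + 12 + 12 = 37 ≤ 41, value 14 + 18 + 13 + 14 = 59.
Best is crate G, crate C, crate H, and crate A with total value 59.

59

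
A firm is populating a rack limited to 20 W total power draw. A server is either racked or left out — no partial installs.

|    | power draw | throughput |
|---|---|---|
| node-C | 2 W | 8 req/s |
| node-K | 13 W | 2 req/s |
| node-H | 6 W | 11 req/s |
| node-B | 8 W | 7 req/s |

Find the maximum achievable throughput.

26

Allowing fractional choices, the relaxed optimum would be about 26.6, but servers are indivisible.
node-C + node-H: power draw 2 + 6 = 8 ≤ 20, throughput 8 + 11 = 19.
node-C + node-H + node-B: power draw 2 + 6 + 8 = 16 ≤ 20, throughput 8 + 11 + 7 = 26.
node-H + node-B: power draw 6 + 8 = 14 ≤ 20, throughput 11 + 7 = 18.
Best is node-C, node-H, and node-B with total throughput 26.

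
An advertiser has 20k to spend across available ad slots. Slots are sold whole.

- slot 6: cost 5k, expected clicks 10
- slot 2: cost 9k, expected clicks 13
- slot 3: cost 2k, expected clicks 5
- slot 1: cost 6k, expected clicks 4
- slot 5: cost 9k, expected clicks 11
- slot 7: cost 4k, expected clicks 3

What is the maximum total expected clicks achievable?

Allowing fractional choices, the relaxed optimum would be about 32.9, but ad slots are indivisible.
slot 6 + slot 2 + slot 3 + slot 7: cost 5 + 9 + 2 + 4 = 20 ≤ 20, expected clicks 10 + 13 + 5 + 3 = 31.
slot 2 + slot 3 + slot 5: cost 9 + 2 + 9 = 20 ≤ 20, expected clicks 13 + 5 + 11 = 29.
slot 6 + slot 3 + slot 5 + slot 7: cost 5 + 2 + 9 + 4 = 20 ≤ 20, expected clicks 10 + 5 + 11 + 3 = 29.
Best is slot 6, slot 2, slot 3, and slot 7 with total expected clicks 31.

31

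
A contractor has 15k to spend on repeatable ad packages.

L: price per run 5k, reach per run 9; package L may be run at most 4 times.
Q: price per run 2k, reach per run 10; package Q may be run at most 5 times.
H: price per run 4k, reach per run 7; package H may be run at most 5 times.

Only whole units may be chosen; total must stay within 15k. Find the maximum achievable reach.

This is a bounded integer knapsack.
Q has the best ratio (10/2); taking only Q gives at most 5×10 = 50 (stopped by the supply cap of 5).
Mixing does better — 1×L and 5×Q: price 15 ≤ 15, reach 1·9 + 5·10 = 59.

59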